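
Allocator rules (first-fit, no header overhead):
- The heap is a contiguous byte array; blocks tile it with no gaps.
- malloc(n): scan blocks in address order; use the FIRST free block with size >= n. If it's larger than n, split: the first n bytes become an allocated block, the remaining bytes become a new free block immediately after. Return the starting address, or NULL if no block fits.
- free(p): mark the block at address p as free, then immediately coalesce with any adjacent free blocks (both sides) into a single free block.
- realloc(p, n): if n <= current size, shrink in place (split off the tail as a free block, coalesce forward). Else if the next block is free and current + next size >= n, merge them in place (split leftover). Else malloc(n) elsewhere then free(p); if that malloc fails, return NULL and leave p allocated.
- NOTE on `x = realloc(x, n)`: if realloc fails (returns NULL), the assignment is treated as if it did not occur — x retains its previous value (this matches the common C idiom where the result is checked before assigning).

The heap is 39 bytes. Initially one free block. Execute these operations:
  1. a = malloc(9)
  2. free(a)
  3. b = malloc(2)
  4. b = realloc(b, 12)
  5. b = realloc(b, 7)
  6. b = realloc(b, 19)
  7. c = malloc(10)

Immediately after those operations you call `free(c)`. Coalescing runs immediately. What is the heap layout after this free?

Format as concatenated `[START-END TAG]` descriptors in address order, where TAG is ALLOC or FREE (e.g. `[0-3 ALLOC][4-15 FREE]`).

Answer: [0-18 ALLOC][19-38 FREE]

Derivation:
Op 1: a = malloc(9) -> a = 0; heap: [0-8 ALLOC][9-38 FREE]
Op 2: free(a) -> (freed a); heap: [0-38 FREE]
Op 3: b = malloc(2) -> b = 0; heap: [0-1 ALLOC][2-38 FREE]
Op 4: b = realloc(b, 12) -> b = 0; heap: [0-11 ALLOC][12-38 FREE]
Op 5: b = realloc(b, 7) -> b = 0; heap: [0-6 ALLOC][7-38 FREE]
Op 6: b = realloc(b, 19) -> b = 0; heap: [0-18 ALLOC][19-38 FREE]
Op 7: c = malloc(10) -> c = 19; heap: [0-18 ALLOC][19-28 ALLOC][29-38 FREE]
free(c): c = 19 -> block [19-28 ALLOC]; mark free, coalesce with adjacent free neighbors -> [0-18 ALLOC][19-38 FREE]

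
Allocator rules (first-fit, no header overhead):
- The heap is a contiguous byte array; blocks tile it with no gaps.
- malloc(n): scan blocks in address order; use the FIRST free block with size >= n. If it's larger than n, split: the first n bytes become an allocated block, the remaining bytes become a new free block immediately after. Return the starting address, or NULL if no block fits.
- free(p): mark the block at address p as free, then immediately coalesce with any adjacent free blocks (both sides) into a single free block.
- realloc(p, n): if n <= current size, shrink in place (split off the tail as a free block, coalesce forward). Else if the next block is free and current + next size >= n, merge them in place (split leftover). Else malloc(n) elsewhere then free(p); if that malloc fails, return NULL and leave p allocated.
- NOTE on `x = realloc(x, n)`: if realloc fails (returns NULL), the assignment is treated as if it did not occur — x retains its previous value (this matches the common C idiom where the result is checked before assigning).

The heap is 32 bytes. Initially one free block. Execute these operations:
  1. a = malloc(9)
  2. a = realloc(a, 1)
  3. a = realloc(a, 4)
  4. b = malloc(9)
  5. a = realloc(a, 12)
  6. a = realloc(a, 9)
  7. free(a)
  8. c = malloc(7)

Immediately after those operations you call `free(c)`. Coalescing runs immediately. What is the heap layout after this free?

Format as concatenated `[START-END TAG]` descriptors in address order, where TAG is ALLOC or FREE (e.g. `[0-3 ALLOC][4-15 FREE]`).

Answer: [0-3 FREE][4-12 ALLOC][13-31 FREE]

Derivation:
Op 1: a = malloc(9) -> a = 0; heap: [0-8 ALLOC][9-31 FREE]
Op 2: a = realloc(a, 1) -> a = 0; heap: [0-0 ALLOC][1-31 FREE]
Op 3: a = realloc(a, 4) -> a = 0; heap: [0-3 ALLOC][4-31 FREE]
Op 4: b = malloc(9) -> b = 4; heap: [0-3 ALLOC][4-12 ALLOC][13-31 FREE]
Op 5: a = realloc(a, 12) -> a = 13; heap: [0-3 FREE][4-12 ALLOC][13-24 ALLOC][25-31 FREE]
Op 6: a = realloc(a, 9) -> a = 13; heap: [0-3 FREE][4-12 ALLOC][13-21 ALLOC][22-31 FREE]
Op 7: free(a) -> (freed a); heap: [0-3 FREE][4-12 ALLOC][13-31 FREE]
Op 8: c = malloc(7) -> c = 13; heap: [0-3 FREE][4-12 ALLOC][13-19 ALLOC][20-31 FREE]
free(c): c = 13 -> block [13-19 ALLOC]; mark free, coalesce with adjacent free neighbors -> [0-3 FREE][4-12 ALLOC][13-31 FREE]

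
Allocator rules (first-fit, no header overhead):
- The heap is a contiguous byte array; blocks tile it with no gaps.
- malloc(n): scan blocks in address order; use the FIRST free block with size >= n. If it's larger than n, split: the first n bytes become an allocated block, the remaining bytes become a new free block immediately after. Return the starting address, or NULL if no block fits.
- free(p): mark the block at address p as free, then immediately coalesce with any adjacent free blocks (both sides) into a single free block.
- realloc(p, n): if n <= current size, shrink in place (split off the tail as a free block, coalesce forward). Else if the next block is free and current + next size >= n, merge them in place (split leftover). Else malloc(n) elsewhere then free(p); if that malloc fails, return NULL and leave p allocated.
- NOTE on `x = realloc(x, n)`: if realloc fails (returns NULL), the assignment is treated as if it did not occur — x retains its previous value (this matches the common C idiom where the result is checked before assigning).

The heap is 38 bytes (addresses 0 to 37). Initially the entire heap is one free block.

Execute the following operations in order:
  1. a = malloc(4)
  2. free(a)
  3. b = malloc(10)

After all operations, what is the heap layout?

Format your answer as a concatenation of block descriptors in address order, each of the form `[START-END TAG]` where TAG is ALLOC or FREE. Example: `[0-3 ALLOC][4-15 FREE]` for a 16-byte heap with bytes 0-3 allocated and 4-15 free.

Answer: [0-9 ALLOC][10-37 FREE]

Derivation:
Op 1: a = malloc(4) -> a = 0; heap: [0-3 ALLOC][4-37 FREE]
Op 2: free(a) -> (freed a); heap: [0-37 FREE]
Op 3: b = malloc(10) -> b = 0; heap: [0-9 ALLOC][10-37 FREE]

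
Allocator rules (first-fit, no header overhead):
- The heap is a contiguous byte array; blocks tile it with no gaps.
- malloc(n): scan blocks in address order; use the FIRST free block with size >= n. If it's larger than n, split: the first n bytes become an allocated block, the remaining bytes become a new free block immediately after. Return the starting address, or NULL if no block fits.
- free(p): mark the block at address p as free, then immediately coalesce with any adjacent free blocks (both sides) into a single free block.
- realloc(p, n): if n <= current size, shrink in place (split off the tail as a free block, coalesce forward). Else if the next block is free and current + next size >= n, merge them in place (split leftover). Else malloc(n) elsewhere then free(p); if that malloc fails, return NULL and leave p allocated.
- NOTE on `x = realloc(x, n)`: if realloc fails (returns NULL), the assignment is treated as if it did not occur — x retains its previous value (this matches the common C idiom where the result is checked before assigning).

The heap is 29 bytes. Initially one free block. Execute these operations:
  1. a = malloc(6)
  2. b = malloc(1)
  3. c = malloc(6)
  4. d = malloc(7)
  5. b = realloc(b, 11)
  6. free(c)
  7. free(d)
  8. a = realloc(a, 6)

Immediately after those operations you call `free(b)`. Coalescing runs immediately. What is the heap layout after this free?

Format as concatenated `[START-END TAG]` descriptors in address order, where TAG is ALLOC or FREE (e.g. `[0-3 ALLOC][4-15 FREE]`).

Answer: [0-5 ALLOC][6-28 FREE]

Derivation:
Op 1: a = malloc(6) -> a = 0; heap: [0-5 ALLOC][6-28 FREE]
Op 2: b = malloc(1) -> b = 6; heap: [0-5 ALLOC][6-6 ALLOC][7-28 FREE]
Op 3: c = malloc(6) -> c = 7; heap: [0-5 ALLOC][6-6 ALLOC][7-12 ALLOC][13-28 FREE]
Op 4: d = malloc(7) -> d = 13; heap: [0-5 ALLOC][6-6 ALLOC][7-12 ALLOC][13-19 ALLOC][20-28 FREE]
Op 5: b = realloc(b, 11) -> NULL (b unchanged); heap: [0-5 ALLOC][6-6 ALLOC][7-12 ALLOC][13-19 ALLOC][20-28 FREE]
Op 6: free(c) -> (freed c); heap: [0-5 ALLOC][6-6 ALLOC][7-12 FREE][13-19 ALLOC][20-28 FREE]
Op 7: free(d) -> (freed d); heap: [0-5 ALLOC][6-6 ALLOC][7-28 FREE]
Op 8: a = realloc(a, 6) -> a = 0; heap: [0-5 ALLOC][6-6 ALLOC][7-28 FREE]
free(b): b = 6 -> block [6-6 ALLOC]; mark free, coalesce with adjacent free neighbors -> [0-5 ALLOC][6-28 FREE]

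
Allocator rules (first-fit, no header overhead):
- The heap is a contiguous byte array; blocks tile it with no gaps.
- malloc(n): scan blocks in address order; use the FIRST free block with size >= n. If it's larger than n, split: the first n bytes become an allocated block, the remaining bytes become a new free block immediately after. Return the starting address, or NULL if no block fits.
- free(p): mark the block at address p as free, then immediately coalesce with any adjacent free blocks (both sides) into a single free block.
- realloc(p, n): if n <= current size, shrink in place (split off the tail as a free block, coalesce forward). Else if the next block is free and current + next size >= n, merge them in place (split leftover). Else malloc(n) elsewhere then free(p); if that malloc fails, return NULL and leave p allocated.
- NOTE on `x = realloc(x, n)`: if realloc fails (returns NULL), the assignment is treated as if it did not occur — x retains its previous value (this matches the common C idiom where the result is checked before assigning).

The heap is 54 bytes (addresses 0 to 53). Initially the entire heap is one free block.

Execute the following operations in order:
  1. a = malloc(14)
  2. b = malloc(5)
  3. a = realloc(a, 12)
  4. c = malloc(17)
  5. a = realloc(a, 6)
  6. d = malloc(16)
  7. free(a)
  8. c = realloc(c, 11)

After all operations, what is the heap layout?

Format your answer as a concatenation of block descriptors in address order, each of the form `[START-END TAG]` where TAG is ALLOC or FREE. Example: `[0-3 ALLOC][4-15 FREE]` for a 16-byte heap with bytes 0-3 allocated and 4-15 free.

Answer: [0-13 FREE][14-18 ALLOC][19-29 ALLOC][30-35 FREE][36-51 ALLOC][52-53 FREE]

Derivation:
Op 1: a = malloc(14) -> a = 0; heap: [0-13 ALLOC][14-53 FREE]
Op 2: b = malloc(5) -> b = 14; heap: [0-13 ALLOC][14-18 ALLOC][19-53 FREE]
Op 3: a = realloc(a, 12) -> a = 0; heap: [0-11 ALLOC][12-13 FREE][14-18 ALLOC][19-53 FREE]
Op 4: c = malloc(17) -> c = 19; heap: [0-11 ALLOC][12-13 FREE][14-18 ALLOC][19-35 ALLOC][36-53 FREE]
Op 5: a = realloc(a, 6) -> a = 0; heap: [0-5 ALLOC][6-13 FREE][14-18 ALLOC][19-35 ALLOC][36-53 FREE]
Op 6: d = malloc(16) -> d = 36; heap: [0-5 ALLOC][6-13 FREE][14-18 ALLOC][19-35 ALLOC][36-51 ALLOC][52-53 FREE]
Op 7: free(a) -> (freed a); heap: [0-13 FREE][14-18 ALLOC][19-35 ALLOC][36-51 ALLOC][52-53 FREE]
Op 8: c = realloc(c, 11) -> c = 19; heap: [0-13 FREE][14-18 ALLOC][19-29 ALLOC][30-35 FREE][36-51 ALLOC][52-53 FREE]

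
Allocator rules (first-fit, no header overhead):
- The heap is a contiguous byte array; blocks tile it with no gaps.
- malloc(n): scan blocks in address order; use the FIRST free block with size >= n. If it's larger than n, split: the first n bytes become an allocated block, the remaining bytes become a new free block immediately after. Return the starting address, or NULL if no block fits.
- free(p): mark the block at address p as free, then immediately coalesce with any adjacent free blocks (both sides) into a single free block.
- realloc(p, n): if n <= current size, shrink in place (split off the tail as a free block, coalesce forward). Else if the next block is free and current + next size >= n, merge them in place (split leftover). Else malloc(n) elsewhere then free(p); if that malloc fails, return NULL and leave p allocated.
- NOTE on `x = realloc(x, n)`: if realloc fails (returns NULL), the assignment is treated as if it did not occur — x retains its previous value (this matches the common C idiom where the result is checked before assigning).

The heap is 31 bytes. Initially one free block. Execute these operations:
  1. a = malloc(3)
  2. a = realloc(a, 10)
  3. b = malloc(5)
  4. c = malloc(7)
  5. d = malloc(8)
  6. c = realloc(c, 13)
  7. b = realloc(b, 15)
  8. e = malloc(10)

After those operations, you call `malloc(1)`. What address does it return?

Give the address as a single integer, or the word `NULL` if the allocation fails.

Answer: 30

Derivation:
Op 1: a = malloc(3) -> a = 0; heap: [0-2 ALLOC][3-30 FREE]
Op 2: a = realloc(a, 10) -> a = 0; heap: [0-9 ALLOC][10-30 FREE]
Op 3: b = malloc(5) -> b = 10; heap: [0-9 ALLOC][10-14 ALLOC][15-30 FREE]
Op 4: c = malloc(7) -> c = 15; heap: [0-9 ALLOC][10-14 ALLOC][15-21 ALLOC][22-30 FREE]
Op 5: d = malloc(8) -> d = 22; heap: [0-9 ALLOC][10-14 ALLOC][15-21 ALLOC][22-29 ALLOC][30-30 FREE]
Op 6: c = realloc(c, 13) -> NULL (c unchanged); heap: [0-9 ALLOC][10-14 ALLOC][15-21 ALLOC][22-29 ALLOC][30-30 FREE]
Op 7: b = realloc(b, 15) -> NULL (b unchanged); heap: [0-9 ALLOC][10-14 ALLOC][15-21 ALLOC][22-29 ALLOC][30-30 FREE]
Op 8: e = malloc(10) -> e = NULL; heap: [0-9 ALLOC][10-14 ALLOC][15-21 ALLOC][22-29 ALLOC][30-30 FREE]
malloc(1): first-fit scan over [0-9 ALLOC][10-14 ALLOC][15-21 ALLOC][22-29 ALLOC][30-30 FREE] -> 30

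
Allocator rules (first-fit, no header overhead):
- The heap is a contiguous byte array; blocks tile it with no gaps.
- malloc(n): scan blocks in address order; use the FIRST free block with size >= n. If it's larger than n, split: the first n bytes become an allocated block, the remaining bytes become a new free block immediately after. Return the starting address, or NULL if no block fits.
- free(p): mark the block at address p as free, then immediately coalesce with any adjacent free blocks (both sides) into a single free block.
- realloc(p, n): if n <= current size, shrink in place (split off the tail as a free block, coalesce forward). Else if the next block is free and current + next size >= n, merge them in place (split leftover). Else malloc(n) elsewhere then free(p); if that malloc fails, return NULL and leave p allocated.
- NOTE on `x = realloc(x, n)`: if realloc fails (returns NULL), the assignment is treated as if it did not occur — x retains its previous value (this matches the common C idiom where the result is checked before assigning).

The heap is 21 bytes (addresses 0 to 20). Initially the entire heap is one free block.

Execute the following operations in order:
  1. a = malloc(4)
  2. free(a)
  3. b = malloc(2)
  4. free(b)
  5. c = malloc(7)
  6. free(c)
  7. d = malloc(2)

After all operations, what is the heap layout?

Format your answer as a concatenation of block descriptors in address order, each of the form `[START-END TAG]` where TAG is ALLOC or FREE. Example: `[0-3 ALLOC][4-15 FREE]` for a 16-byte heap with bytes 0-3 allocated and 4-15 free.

Answer: [0-1 ALLOC][2-20 FREE]

Derivation:
Op 1: a = malloc(4) -> a = 0; heap: [0-3 ALLOC][4-20 FREE]
Op 2: free(a) -> (freed a); heap: [0-20 FREE]
Op 3: b = malloc(2) -> b = 0; heap: [0-1 ALLOC][2-20 FREE]
Op 4: free(b) -> (freed b); heap: [0-20 FREE]
Op 5: c = malloc(7) -> c = 0; heap: [0-6 ALLOC][7-20 FREE]
Op 6: free(c) -> (freed c); heap: [0-20 FREE]
Op 7: d = malloc(2) -> d = 0; heap: [0-1 ALLOC][2-20 FREE]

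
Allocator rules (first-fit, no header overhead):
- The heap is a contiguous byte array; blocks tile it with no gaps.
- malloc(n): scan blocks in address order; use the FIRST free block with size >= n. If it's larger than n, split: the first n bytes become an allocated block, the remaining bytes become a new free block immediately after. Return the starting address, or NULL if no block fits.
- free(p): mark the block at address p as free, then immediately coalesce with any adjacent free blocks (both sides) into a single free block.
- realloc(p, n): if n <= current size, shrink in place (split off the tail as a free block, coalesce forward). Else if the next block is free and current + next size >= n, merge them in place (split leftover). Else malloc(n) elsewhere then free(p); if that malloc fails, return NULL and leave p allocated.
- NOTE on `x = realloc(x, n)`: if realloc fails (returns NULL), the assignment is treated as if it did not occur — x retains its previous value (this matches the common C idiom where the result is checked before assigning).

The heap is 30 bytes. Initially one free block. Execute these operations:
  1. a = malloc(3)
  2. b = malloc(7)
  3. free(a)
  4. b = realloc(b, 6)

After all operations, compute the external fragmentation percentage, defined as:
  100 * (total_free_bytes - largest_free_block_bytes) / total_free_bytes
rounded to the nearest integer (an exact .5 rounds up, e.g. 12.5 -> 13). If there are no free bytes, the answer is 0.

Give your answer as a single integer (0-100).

Answer: 13

Derivation:
Op 1: a = malloc(3) -> a = 0; heap: [0-2 ALLOC][3-29 FREE]
Op 2: b = malloc(7) -> b = 3; heap: [0-2 ALLOC][3-9 ALLOC][10-29 FREE]
Op 3: free(a) -> (freed a); heap: [0-2 FREE][3-9 ALLOC][10-29 FREE]
Op 4: b = realloc(b, 6) -> b = 3; heap: [0-2 FREE][3-8 ALLOC][9-29 FREE]
Free blocks: [3 21] total_free=24 largest=21 -> 100*(24-21)/24 = 300/24 = 12.5 -> rounds to 13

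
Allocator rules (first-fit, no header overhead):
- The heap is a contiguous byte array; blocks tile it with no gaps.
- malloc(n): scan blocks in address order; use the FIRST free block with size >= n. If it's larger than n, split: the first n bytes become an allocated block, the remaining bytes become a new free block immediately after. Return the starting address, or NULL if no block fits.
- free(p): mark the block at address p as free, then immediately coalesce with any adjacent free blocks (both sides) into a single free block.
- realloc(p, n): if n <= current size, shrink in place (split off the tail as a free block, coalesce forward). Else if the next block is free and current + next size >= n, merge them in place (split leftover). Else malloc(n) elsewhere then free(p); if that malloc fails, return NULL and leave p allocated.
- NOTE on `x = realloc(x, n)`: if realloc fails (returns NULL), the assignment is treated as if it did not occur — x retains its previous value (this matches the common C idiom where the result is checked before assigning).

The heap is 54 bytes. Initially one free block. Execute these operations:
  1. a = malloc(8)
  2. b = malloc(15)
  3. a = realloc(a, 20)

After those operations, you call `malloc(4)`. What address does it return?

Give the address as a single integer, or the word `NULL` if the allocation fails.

Op 1: a = malloc(8) -> a = 0; heap: [0-7 ALLOC][8-53 FREE]
Op 2: b = malloc(15) -> b = 8; heap: [0-7 ALLOC][8-22 ALLOC][23-53 FREE]
Op 3: a = realloc(a, 20) -> a = 23; heap: [0-7 FREE][8-22 ALLOC][23-42 ALLOC][43-53 FREE]
malloc(4): first-fit scan over [0-7 FREE][8-22 ALLOC][23-42 ALLOC][43-53 FREE] -> 0

Answer: 0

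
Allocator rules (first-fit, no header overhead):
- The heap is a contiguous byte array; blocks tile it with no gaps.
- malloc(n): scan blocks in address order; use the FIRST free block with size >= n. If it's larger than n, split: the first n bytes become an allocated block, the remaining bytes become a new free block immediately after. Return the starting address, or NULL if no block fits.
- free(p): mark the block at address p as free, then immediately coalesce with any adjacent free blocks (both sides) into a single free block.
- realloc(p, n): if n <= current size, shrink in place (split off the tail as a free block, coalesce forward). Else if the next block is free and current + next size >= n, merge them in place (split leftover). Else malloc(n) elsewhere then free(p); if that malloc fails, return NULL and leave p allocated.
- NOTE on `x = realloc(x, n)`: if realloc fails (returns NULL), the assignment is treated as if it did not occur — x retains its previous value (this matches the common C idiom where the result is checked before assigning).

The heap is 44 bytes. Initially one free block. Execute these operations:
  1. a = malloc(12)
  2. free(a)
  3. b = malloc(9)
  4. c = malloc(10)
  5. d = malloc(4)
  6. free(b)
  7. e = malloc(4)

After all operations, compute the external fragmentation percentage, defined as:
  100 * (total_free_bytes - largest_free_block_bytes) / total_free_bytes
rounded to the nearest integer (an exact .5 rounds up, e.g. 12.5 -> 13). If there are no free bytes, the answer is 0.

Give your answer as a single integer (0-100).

Op 1: a = malloc(12) -> a = 0; heap: [0-11 ALLOC][12-43 FREE]
Op 2: free(a) -> (freed a); heap: [0-43 FREE]
Op 3: b = malloc(9) -> b = 0; heap: [0-8 ALLOC][9-43 FREE]
Op 4: c = malloc(10) -> c = 9; heap: [0-8 ALLOC][9-18 ALLOC][19-43 FREE]
Op 5: d = malloc(4) -> d = 19; heap: [0-8 ALLOC][9-18 ALLOC][19-22 ALLOC][23-43 FREE]
Op 6: free(b) -> (freed b); heap: [0-8 FREE][9-18 ALLOC][19-22 ALLOC][23-43 FREE]
Op 7: e = malloc(4) -> e = 0; heap: [0-3 ALLOC][4-8 FREE][9-18 ALLOC][19-22 ALLOC][23-43 FREE]
Free blocks: [5 21] total_free=26 largest=21 -> 100*(26-21)/26 = 500/26 ≈ 19.231 -> rounds to 19

Answer: 19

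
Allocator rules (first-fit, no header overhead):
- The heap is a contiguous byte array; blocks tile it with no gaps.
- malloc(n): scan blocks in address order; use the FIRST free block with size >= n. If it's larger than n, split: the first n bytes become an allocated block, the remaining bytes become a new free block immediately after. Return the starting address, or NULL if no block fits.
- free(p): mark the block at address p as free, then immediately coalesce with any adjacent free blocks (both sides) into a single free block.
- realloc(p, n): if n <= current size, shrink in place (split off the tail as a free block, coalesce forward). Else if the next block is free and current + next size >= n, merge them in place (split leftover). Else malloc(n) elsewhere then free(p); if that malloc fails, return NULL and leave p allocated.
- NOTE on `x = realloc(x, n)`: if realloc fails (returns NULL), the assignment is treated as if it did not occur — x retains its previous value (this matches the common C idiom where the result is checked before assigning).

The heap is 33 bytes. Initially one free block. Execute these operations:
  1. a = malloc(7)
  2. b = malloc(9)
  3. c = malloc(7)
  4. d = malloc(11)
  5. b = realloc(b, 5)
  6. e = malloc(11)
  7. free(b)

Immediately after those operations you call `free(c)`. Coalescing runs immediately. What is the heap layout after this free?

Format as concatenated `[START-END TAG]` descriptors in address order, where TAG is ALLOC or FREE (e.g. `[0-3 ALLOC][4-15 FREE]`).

Answer: [0-6 ALLOC][7-32 FREE]

Derivation:
Op 1: a = malloc(7) -> a = 0; heap: [0-6 ALLOC][7-32 FREE]
Op 2: b = malloc(9) -> b = 7; heap: [0-6 ALLOC][7-15 ALLOC][16-32 FREE]
Op 3: c = malloc(7) -> c = 16; heap: [0-6 ALLOC][7-15 ALLOC][16-22 ALLOC][23-32 FREE]
Op 4: d = malloc(11) -> d = NULL; heap: [0-6 ALLOC][7-15 ALLOC][16-22 ALLOC][23-32 FREE]
Op 5: b = realloc(b, 5) -> b = 7; heap: [0-6 ALLOC][7-11 ALLOC][12-15 FREE][16-22 ALLOC][23-32 FREE]
Op 6: e = malloc(11) -> e = NULL; heap: [0-6 ALLOC][7-11 ALLOC][12-15 FREE][16-22 ALLOC][23-32 FREE]
Op 7: free(b) -> (freed b); heap: [0-6 ALLOC][7-15 FREE][16-22 ALLOC][23-32 FREE]
free(c): c = 16 -> block [16-22 ALLOC]; mark free, coalesce with adjacent free neighbors -> [0-6 ALLOC][7-32 FREE]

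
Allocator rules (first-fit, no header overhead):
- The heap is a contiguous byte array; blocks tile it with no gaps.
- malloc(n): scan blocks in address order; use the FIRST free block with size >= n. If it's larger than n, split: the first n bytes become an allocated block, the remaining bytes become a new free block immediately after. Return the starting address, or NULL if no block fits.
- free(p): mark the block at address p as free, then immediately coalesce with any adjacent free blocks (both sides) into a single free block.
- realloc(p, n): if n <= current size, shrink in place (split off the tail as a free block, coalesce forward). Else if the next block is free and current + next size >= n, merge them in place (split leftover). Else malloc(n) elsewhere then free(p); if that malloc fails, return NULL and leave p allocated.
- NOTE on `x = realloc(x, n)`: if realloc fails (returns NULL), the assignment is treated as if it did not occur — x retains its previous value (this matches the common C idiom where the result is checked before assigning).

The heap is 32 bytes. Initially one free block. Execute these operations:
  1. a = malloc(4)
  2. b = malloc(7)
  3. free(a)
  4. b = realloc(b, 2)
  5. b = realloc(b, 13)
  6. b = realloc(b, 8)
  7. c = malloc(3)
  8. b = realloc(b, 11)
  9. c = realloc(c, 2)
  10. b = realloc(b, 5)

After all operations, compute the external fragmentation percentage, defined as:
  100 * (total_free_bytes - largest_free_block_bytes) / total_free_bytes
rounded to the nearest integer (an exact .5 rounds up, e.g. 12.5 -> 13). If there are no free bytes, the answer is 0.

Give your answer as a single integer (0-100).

Op 1: a = malloc(4) -> a = 0; heap: [0-3 ALLOC][4-31 FREE]
Op 2: b = malloc(7) -> b = 4; heap: [0-3 ALLOC][4-10 ALLOC][11-31 FREE]
Op 3: free(a) -> (freed a); heap: [0-3 FREE][4-10 ALLOC][11-31 FREE]
Op 4: b = realloc(b, 2) -> b = 4; heap: [0-3 FREE][4-5 ALLOC][6-31 FREE]
Op 5: b = realloc(b, 13) -> b = 4; heap: [0-3 FREE][4-16 ALLOC][17-31 FREE]
Op 6: b = realloc(b, 8) -> b = 4; heap: [0-3 FREE][4-11 ALLOC][12-31 FREE]
Op 7: c = malloc(3) -> c = 0; heap: [0-2 ALLOC][3-3 FREE][4-11 ALLOC][12-31 FREE]
Op 8: b = realloc(b, 11) -> b = 4; heap: [0-2 ALLOC][3-3 FREE][4-14 ALLOC][15-31 FREE]
Op 9: c = realloc(c, 2) -> c = 0; heap: [0-1 ALLOC][2-3 FREE][4-14 ALLOC][15-31 FREE]
Op 10: b = realloc(b, 5) -> b = 4; heap: [0-1 ALLOC][2-3 FREE][4-8 ALLOC][9-31 FREE]
Free blocks: [2 23] total_free=25 largest=23 -> 100*(25-23)/25 = 200/25 = 8

Answer: 8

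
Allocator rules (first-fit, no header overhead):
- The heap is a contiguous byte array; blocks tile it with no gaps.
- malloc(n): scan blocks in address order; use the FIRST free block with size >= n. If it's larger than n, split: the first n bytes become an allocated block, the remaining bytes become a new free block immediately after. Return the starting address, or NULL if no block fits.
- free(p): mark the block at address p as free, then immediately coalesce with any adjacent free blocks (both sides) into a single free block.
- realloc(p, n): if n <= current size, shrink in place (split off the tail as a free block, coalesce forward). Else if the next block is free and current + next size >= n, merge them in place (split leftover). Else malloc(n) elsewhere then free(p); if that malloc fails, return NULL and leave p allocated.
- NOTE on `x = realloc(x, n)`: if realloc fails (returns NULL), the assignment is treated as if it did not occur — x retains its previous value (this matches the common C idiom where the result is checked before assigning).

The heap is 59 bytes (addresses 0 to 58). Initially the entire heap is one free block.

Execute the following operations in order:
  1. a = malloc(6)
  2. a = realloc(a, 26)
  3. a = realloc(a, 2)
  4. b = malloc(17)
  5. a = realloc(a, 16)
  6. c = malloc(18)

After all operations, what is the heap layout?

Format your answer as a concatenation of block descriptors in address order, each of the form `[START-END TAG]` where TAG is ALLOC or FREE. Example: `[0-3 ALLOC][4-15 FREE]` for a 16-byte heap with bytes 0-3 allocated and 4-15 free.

Answer: [0-1 FREE][2-18 ALLOC][19-34 ALLOC][35-52 ALLOC][53-58 FREE]

Derivation:
Op 1: a = malloc(6) -> a = 0; heap: [0-5 ALLOC][6-58 FREE]
Op 2: a = realloc(a, 26) -> a = 0; heap: [0-25 ALLOC][26-58 FREE]
Op 3: a = realloc(a, 2) -> a = 0; heap: [0-1 ALLOC][2-58 FREE]
Op 4: b = malloc(17) -> b = 2; heap: [0-1 ALLOC][2-18 ALLOC][19-58 FREE]
Op 5: a = realloc(a, 16) -> a = 19; heap: [0-1 FREE][2-18 ALLOC][19-34 ALLOC][35-58 FREE]
Op 6: c = malloc(18) -> c = 35; heap: [0-1 FREE][2-18 ALLOC][19-34 ALLOC][35-52 ALLOC][53-58 FREE]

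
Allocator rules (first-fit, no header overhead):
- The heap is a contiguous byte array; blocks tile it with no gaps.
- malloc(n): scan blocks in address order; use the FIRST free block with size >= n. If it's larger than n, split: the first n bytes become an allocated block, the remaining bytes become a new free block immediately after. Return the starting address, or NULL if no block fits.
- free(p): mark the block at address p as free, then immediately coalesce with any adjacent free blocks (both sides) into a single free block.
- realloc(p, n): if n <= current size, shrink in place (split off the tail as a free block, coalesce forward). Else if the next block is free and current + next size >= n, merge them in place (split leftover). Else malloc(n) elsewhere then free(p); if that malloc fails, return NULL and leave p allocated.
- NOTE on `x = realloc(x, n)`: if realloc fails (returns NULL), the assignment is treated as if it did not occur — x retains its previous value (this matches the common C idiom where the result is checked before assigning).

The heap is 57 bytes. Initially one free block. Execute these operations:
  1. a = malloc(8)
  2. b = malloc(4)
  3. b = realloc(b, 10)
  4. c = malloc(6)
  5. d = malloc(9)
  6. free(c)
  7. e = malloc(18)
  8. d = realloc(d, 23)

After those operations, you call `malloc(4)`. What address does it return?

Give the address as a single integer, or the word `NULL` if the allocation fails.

Op 1: a = malloc(8) -> a = 0; heap: [0-7 ALLOC][8-56 FREE]
Op 2: b = malloc(4) -> b = 8; heap: [0-7 ALLOC][8-11 ALLOC][12-56 FREE]
Op 3: b = realloc(b, 10) -> b = 8; heap: [0-7 ALLOC][8-17 ALLOC][18-56 FREE]
Op 4: c = malloc(6) -> c = 18; heap: [0-7 ALLOC][8-17 ALLOC][18-23 ALLOC][24-56 FREE]
Op 5: d = malloc(9) -> d = 24; heap: [0-7 ALLOC][8-17 ALLOC][18-23 ALLOC][24-32 ALLOC][33-56 FREE]
Op 6: free(c) -> (freed c); heap: [0-7 ALLOC][8-17 ALLOC][18-23 FREE][24-32 ALLOC][33-56 FREE]
Op 7: e = malloc(18) -> e = 33; heap: [0-7 ALLOC][8-17 ALLOC][18-23 FREE][24-32 ALLOC][33-50 ALLOC][51-56 FREE]
Op 8: d = realloc(d, 23) -> NULL (d unchanged); heap: [0-7 ALLOC][8-17 ALLOC][18-23 FREE][24-32 ALLOC][33-50 ALLOC][51-56 FREE]
malloc(4): first-fit scan over [0-7 ALLOC][8-17 ALLOC][18-23 FREE][24-32 ALLOC][33-50 ALLOC][51-56 FREE] -> 18

Answer: 18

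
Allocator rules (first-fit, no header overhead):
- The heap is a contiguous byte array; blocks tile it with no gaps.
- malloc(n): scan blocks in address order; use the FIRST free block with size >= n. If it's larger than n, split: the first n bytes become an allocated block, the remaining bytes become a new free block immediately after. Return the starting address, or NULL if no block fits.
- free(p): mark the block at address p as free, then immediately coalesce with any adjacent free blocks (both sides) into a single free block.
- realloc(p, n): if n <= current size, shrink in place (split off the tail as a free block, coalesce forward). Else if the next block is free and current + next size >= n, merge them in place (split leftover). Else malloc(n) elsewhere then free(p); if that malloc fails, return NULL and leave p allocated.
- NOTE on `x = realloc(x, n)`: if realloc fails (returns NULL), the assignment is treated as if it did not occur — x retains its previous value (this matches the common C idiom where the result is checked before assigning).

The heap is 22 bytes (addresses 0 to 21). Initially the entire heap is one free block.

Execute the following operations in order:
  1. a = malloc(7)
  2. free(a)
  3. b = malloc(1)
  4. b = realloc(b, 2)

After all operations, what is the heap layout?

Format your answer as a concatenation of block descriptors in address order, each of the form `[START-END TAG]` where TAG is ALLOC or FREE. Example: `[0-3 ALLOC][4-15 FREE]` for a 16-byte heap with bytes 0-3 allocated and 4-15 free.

Answer: [0-1 ALLOC][2-21 FREE]

Derivation:
Op 1: a = malloc(7) -> a = 0; heap: [0-6 ALLOC][7-21 FREE]
Op 2: free(a) -> (freed a); heap: [0-21 FREE]
Op 3: b = malloc(1) -> b = 0; heap: [0-0 ALLOC][1-21 FREE]
Op 4: b = realloc(b, 2) -> b = 0; heap: [0-1 ALLOC][2-21 FREE]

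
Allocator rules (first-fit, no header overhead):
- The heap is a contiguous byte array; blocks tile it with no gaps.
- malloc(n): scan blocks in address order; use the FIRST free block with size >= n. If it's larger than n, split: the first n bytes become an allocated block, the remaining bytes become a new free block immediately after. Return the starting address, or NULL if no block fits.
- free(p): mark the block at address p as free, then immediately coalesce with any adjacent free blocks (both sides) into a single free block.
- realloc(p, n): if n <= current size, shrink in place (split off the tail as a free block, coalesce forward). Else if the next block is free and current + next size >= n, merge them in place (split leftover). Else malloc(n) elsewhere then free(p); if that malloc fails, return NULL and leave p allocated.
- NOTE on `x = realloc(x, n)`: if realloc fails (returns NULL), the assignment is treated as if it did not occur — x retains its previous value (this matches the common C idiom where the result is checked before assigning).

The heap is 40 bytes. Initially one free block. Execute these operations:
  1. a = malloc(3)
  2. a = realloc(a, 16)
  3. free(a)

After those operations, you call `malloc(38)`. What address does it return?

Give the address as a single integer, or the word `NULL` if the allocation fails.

Op 1: a = malloc(3) -> a = 0; heap: [0-2 ALLOC][3-39 FREE]
Op 2: a = realloc(a, 16) -> a = 0; heap: [0-15 ALLOC][16-39 FREE]
Op 3: free(a) -> (freed a); heap: [0-39 FREE]
malloc(38): first-fit scan over [0-39 FREE] -> 0

Answer: 0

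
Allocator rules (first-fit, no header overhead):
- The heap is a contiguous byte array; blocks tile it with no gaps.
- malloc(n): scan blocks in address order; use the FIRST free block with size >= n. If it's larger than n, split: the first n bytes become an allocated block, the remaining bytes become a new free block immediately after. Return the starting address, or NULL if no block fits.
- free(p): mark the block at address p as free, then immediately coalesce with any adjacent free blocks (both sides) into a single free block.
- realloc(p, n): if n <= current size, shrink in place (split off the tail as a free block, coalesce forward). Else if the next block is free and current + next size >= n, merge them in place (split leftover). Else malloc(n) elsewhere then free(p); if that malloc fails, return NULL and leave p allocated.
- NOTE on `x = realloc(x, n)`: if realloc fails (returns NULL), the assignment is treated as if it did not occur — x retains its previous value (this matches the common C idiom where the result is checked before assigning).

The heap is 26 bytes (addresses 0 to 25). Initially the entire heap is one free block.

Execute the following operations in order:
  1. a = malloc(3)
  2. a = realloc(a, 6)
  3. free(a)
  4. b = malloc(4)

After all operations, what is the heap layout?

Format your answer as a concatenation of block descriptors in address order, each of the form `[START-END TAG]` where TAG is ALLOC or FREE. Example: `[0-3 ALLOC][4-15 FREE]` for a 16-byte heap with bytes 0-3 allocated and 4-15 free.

Op 1: a = malloc(3) -> a = 0; heap: [0-2 ALLOC][3-25 FREE]
Op 2: a = realloc(a, 6) -> a = 0; heap: [0-5 ALLOC][6-25 FREE]
Op 3: free(a) -> (freed a); heap: [0-25 FREE]
Op 4: b = malloc(4) -> b = 0; heap: [0-3 ALLOC][4-25 FREE]

Answer: [0-3 ALLOC][4-25 FREE]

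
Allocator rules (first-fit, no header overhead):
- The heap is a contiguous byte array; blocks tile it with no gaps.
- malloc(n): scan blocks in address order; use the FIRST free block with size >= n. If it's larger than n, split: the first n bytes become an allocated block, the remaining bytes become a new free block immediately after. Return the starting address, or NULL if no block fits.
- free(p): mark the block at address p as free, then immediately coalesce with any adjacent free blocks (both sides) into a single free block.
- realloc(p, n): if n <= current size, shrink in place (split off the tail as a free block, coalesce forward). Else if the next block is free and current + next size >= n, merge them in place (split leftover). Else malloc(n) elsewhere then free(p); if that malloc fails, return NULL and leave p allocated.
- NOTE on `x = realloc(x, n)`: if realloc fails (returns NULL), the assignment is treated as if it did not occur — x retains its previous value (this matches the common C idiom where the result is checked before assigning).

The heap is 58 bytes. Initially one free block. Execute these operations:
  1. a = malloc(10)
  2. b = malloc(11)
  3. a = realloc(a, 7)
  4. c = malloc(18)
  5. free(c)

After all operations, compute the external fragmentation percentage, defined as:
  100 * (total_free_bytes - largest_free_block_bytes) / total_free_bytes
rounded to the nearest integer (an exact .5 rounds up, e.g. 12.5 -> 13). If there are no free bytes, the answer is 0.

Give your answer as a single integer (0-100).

Op 1: a = malloc(10) -> a = 0; heap: [0-9 ALLOC][10-57 FREE]
Op 2: b = malloc(11) -> b = 10; heap: [0-9 ALLOC][10-20 ALLOC][21-57 FREE]
Op 3: a = realloc(a, 7) -> a = 0; heap: [0-6 ALLOC][7-9 FREE][10-20 ALLOC][21-57 FREE]
Op 4: c = malloc(18) -> c = 21; heap: [0-6 ALLOC][7-9 FREE][10-20 ALLOC][21-38 ALLOC][39-57 FREE]
Op 5: free(c) -> (freed c); heap: [0-6 ALLOC][7-9 FREE][10-20 ALLOC][21-57 FREE]
Free blocks: [3 37] total_free=40 largest=37 -> 100*(40-37)/40 = 300/40 = 7.5 -> rounds to 8

Answer: 8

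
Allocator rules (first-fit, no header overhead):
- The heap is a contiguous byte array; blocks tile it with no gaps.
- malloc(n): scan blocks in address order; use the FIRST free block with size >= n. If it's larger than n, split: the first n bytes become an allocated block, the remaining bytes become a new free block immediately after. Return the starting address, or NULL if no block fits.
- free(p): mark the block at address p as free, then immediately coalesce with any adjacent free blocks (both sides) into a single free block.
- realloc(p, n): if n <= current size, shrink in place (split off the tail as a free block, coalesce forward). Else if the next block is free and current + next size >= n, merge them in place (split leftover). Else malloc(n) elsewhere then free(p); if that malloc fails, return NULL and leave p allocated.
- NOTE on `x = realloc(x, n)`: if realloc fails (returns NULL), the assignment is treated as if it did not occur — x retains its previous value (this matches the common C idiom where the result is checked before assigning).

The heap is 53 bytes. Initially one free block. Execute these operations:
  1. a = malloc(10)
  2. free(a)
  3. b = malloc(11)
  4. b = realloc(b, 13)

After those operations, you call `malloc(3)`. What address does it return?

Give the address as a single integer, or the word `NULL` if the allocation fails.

Op 1: a = malloc(10) -> a = 0; heap: [0-9 ALLOC][10-52 FREE]
Op 2: free(a) -> (freed a); heap: [0-52 FREE]
Op 3: b = malloc(11) -> b = 0; heap: [0-10 ALLOC][11-52 FREE]
Op 4: b = realloc(b, 13) -> b = 0; heap: [0-12 ALLOC][13-52 FREE]
malloc(3): first-fit scan over [0-12 ALLOC][13-52 FREE] -> 13

Answer: 13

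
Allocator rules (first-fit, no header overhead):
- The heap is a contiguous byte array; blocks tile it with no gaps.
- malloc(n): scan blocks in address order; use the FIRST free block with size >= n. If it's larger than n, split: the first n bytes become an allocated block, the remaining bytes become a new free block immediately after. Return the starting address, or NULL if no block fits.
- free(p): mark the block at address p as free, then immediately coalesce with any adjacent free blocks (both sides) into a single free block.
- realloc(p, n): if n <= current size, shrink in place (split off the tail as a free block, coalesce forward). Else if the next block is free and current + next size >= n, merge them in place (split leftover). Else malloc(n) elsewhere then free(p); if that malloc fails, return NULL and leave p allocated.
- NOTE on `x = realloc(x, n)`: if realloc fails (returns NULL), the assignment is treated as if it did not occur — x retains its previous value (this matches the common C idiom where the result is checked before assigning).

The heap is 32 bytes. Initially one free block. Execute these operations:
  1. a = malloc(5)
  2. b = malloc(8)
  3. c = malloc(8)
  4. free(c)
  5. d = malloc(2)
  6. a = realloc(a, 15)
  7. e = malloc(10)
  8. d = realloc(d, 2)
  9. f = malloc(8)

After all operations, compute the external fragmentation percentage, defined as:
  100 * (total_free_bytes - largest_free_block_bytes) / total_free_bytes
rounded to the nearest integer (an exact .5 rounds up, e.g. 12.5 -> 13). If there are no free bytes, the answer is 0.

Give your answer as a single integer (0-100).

Op 1: a = malloc(5) -> a = 0; heap: [0-4 ALLOC][5-31 FREE]
Op 2: b = malloc(8) -> b = 5; heap: [0-4 ALLOC][5-12 ALLOC][13-31 FREE]
Op 3: c = malloc(8) -> c = 13; heap: [0-4 ALLOC][5-12 ALLOC][13-20 ALLOC][21-31 FREE]
Op 4: free(c) -> (freed c); heap: [0-4 ALLOC][5-12 ALLOC][13-31 FREE]
Op 5: d = malloc(2) -> d = 13; heap: [0-4 ALLOC][5-12 ALLOC][13-14 ALLOC][15-31 FREE]
Op 6: a = realloc(a, 15) -> a = 15; heap: [0-4 FREE][5-12 ALLOC][13-14 ALLOC][15-29 ALLOC][30-31 FREE]
Op 7: e = malloc(10) -> e = NULL; heap: [0-4 FREE][5-12 ALLOC][13-14 ALLOC][15-29 ALLOC][30-31 FREE]
Op 8: d = realloc(d, 2) -> d = 13; heap: [0-4 FREE][5-12 ALLOC][13-14 ALLOC][15-29 ALLOC][30-31 FREE]
Op 9: f = malloc(8) -> f = NULL; heap: [0-4 FREE][5-12 ALLOC][13-14 ALLOC][15-29 ALLOC][30-31 FREE]
Free blocks: [5 2] total_free=7 largest=5 -> 100*(7-5)/7 = 200/7 ≈ 28.571 -> rounds to 29

Answer: 29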